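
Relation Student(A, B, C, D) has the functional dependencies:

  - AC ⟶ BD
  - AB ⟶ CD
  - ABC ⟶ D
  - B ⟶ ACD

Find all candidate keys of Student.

B, AC

{B}⁺: B→ACD adds A, C, D → {A, B, C, D}.
{A, C}⁺: AC→BD adds B, D → {A, B, C, D}.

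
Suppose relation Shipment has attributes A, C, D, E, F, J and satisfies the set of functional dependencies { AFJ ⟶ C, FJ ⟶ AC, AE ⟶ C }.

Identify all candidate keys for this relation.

(D, E, F, J)

Attributes D, E, F, J never appear on any right-hand side, so every candidate key must contain {D, E, F, J}.
{D, E, F, J}⁺ = {A, C, D, E, F, J}, which is all of the schema, so {D, E, F, J} is the only candidate key.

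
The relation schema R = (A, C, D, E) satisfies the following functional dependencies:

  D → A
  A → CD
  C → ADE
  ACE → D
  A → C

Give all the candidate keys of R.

A, C, D

{A}⁺: A→CD adds C, D; C→ADE adds E → {A, C, D, E}.
{C}⁺: C→ADE adds A, D, E → {A, C, D, E}.
{D}⁺: D→A adds A; A→CD adds C; C→ADE adds E → {A, C, D, E}.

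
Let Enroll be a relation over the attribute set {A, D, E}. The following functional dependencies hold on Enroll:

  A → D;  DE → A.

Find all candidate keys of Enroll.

{A, E}, {D, E}

Attribute E never appears on the right-hand side of any dependency, so E must belong to every candidate key.
{E}⁺ = {E}, which is not all of the schema, so we must add further attributes.
{A, E}⁺: A→D adds D → {A, D, E}. Minimal: {E}⁺ = {E}; {A}⁺ = {A, D} — none reach the full schema.
{D, E}⁺: DE→A adds A → {A, D, E}. Minimal: {E}⁺ = {E}; {D}⁺ = {D} — none reach the full schema.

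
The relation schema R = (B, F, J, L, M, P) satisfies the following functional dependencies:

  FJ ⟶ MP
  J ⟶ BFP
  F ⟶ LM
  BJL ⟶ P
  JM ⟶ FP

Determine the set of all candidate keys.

Attribute J never appears on the right-hand side of any dependency, so J must belong to every candidate key.
{J}⁺ = {B, F, J, L, M, P}, which is all of the schema, so {J} is the only candidate key.

{J}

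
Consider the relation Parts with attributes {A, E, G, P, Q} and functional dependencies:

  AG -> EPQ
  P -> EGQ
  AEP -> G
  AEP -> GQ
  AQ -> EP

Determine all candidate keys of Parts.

Attribute A never appears on the right-hand side of any dependency, so A must belong to every candidate key.
{A}⁺ = {A}, which is not all of the schema, so we must add further attributes.
{A, G}⁺: AG→EPQ adds E, P, Q → {A, E, G, P, Q}. Minimal: {G}⁺ = {G}; {A}⁺ = {A} — none reach the full schema.
{A, P}⁺: P→EGQ adds E, G, Q → {A, E, G, P, Q}. Minimal: {P}⁺ = {E, G, P, Q}; {A}⁺ = {A} — none reach the full schema.
{A, Q}⁺: AQ→EP adds E, P; P→EGQ adds G → {A, E, G, P, Q}. Minimal: {Q}⁺ = {Q}; {A}⁺ = {A} — none reach the full schema.
Any other superkey contains one of these as a subset, so there are no further candidate keys.

{A, G}, {A, P}, {A, Q}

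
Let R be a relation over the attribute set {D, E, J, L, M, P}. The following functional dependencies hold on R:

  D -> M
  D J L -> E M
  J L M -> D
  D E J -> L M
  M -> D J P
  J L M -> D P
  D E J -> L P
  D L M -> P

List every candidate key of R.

{D, E}, {D, L}, {E, M}, {L, M}

{D, E}⁺: D→M adds M; M→DJP adds J, P; DEJ→LP adds L → {D, E, J, L, M, P}.
{D, L}⁺: D→M adds M; M→DJP adds J, P; DJL→EM adds E → {D, E, J, L, M, P}.
{E, M}⁺: M→DJP adds D, J, P; DEJ→LP adds L → {D, E, J, L, M, P}.
{L, M}⁺: M→DJP adds D, J, P; DJL→EM adds E → {D, E, J, L, M, P}.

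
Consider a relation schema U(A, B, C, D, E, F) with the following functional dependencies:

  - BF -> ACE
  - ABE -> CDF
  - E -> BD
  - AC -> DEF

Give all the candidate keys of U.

{A, C}; {A, E}; {B, F}; {E, F}

{A, C}⁺: AC→DEF adds D, E, F; E→BD adds B → {A, B, C, D, E, F}. Minimal: {C}⁺ = {C}; {A}⁺ = {A} — none reach the full schema.
{A, E}⁺: E→BD adds B, D; ABE→CDF adds C, F → {A, B, C, D, E, F}. Minimal: {E}⁺ = {B, D, E}; {A}⁺ = {A} — none reach the full schema.
{B, F}⁺: BF→ACE adds A, C, E; ABE→CDF adds D → {A, B, C, D, E, F}. Minimal: {F}⁺ = {F}; {B}⁺ = {B} — none reach the full schema.
{E, F}⁺: E→BD adds B, D; BF→ACE adds A, C → {A, B, C, D, E, F}. Minimal: {F}⁺ = {F}; {E}⁺ = {B, D, E} — none reach the full schema.
Any other superkey contains one of these as a subset, so there are no further candidate keys.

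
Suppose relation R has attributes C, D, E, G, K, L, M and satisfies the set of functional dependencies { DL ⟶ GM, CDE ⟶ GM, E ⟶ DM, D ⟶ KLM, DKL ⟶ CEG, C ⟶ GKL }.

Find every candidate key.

(D); (E)

{D}⁺: D→KLM adds K, L, M; DKL→CEG adds C, E, G → {C, D, E, G, K, L, M}.
{E}⁺: E→DM adds D, M; D→KLM adds K, L; DKL→CEG adds C, G → {C, D, E, G, K, L, M}.
Any other superkey contains one of these as a subset, so there are no further candidate keys.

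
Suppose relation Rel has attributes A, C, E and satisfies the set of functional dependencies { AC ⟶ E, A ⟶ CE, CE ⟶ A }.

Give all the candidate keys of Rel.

A; CE

{A}⁺: A→CE adds C, E → {A, C, E}.
{C, E}⁺: CE→A adds A → {A, C, E}. Minimal: {E}⁺ = {E}; {C}⁺ = {C} — none reach the full schema.
Any other superkey contains one of these as a subset, so there are no further candidate keys.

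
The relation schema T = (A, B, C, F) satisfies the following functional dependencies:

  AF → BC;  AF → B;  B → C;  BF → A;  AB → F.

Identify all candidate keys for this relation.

{A, B}⁺: B→C adds C; AB→F adds F → {A, B, C, F}. Minimal: {B}⁺ = {B, C}; {A}⁺ = {A} — none reach the full schema.
{A, F}⁺: AF→BC adds B, C → {A, B, C, F}. Minimal: {F}⁺ = {F}; {A}⁺ = {A} — none reach the full schema.
{B, F}⁺: B→C adds C; BF→A adds A → {A, B, C, F}. Minimal: {F}⁺ = {F}; {B}⁺ = {B, C} — none reach the full schema.

AB, AF, BF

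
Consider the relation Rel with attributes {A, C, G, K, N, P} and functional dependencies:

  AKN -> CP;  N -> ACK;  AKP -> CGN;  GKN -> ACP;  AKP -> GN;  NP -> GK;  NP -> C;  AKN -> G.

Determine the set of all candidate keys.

{N}; {A, K, P}

{N}⁺: N→ACK adds A, C, K; AKN→G adds G; AKN→CP adds P → {A, C, G, K, N, P}.
{A, K, P}⁺: AKP→CGN adds C, G, N → {A, C, G, K, N, P}.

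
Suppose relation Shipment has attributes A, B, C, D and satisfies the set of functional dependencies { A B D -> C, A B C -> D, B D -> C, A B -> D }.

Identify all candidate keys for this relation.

{A, B}

Attributes A, B never appear on any right-hand side, so every candidate key must contain {A, B}.
{A, B}⁺ = {A, B, C, D}, which is all of the schema, so {A, B} is the only candidate key.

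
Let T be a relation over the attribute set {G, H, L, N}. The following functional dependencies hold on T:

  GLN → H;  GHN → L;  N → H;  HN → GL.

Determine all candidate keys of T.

Attribute N never appears on the right-hand side of any dependency, so N must belong to every candidate key.
{N}⁺ = {G, H, L, N}, which is all of the schema, so {N} is the only candidate key.

{N}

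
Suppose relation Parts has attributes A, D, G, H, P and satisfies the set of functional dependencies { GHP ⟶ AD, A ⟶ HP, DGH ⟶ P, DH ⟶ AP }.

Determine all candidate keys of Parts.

AG, DGH, GHP

Attribute G never appears on the right-hand side of any dependency, so G must belong to every candidate key.
{G}⁺ = {G}, which is not all of the schema, so we must add further attributes.
{A, G}⁺: A→HP adds H, P; GHP→AD adds D → {A, D, G, H, P}.
{D, G, H}⁺: DGH→P adds P; DH→AP adds A → {A, D, G, H, P}.
{G, H, P}⁺: GHP→AD adds A, D → {A, D, G, H, P}.
Any other superkey contains one of these as a subset, so there are no further candidate keys.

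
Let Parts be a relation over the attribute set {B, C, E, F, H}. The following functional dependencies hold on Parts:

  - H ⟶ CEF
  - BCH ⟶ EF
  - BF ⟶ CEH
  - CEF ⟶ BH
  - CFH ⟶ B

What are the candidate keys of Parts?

H, BF, CEF

{H}⁺: H→CEF adds C, E, F; CEF→BH adds B → {B, C, E, F, H}.
{B, F}⁺: BF→CEH adds C, E, H → {B, C, E, F, H}.
{C, E, F}⁺: CEF→BH adds B, H → {B, C, E, F, H}.
Any other superkey contains one of these as a subset, so there are no further candidate keys.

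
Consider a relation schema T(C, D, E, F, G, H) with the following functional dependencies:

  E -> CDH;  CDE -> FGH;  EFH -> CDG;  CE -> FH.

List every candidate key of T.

{E}

Attribute E never appears on the right-hand side of any dependency, so E must belong to every candidate key.
{E}⁺ = {C, D, E, F, G, H}, which is all of the schema, so {E} is the only candidate key.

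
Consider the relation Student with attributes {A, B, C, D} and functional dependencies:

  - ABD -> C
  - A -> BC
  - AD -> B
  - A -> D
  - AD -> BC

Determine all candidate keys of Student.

Attribute A never appears on the right-hand side of any dependency, so A must belong to every candidate key.
{A}⁺ = {A, B, C, D}, which is all of the schema, so {A} is the only candidate key.

{A}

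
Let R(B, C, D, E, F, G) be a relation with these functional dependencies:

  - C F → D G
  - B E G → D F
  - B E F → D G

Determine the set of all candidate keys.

(B, C, E, F), (B, C, E, G)

{B, C, E, F}⁺: CF→DG adds D, G → {B, C, D, E, F, G}. Minimal: {C, E, F}⁺ = {C, D, E, F, G}; {B, E, F}⁺ = {B, D, E, F, G}; {B, C, F}⁺ = {B, C, D, F, G}; … — none reach the full schema.
{B, C, E, G}⁺: BEG→DF adds D, F → {B, C, D, E, F, G}. Minimal: {C, E, G}⁺ = {C, E, G}; {B, E, G}⁺ = {B, D, E, F, G}; {B, C, G}⁺ = {B, C, G}; … — none reach the full schema.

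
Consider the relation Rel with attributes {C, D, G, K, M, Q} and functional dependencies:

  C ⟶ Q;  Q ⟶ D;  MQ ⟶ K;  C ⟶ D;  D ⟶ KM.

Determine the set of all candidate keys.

{C, G}

Attributes C, G never appear on any right-hand side, so every candidate key must contain {C, G}.
{C, G}⁺ = {C, D, G, K, M, Q}, which is all of the schema, so {C, G} is the only candidate key.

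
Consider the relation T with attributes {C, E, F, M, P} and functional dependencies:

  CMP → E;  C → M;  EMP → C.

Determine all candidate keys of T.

CFP, EFMP

Attributes F, P never appear on any right-hand side, so every candidate key must contain {F, P}.
{F, P}⁺ = {F, P}, which is not all of the schema, so we must add further attributes.
{C, F, P}⁺: C→M adds M; CMP→E adds E → {C, E, F, M, P}. Minimal: {F, P}⁺ = {F, P}; {C, P}⁺ = {C, E, M, P}; {C, F}⁺ = {C, F, M} — none reach the full schema.
{E, F, M, P}⁺: EMP→C adds C → {C, E, F, M, P}. Minimal: {F, M, P}⁺ = {F, M, P}; {E, M, P}⁺ = {C, E, M, P}; {E, F, P}⁺ = {E, F, P}; … — none reach the full schema.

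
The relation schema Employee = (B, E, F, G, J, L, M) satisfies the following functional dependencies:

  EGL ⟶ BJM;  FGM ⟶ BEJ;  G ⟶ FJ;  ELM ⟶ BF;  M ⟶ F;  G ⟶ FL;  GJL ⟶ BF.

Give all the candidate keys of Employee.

Attribute G never appears on the right-hand side of any dependency, so G must belong to every candidate key.
{G}⁺ = {B, F, G, J, L}, which is not all of the schema, so we must add further attributes.
{E, G}⁺: G→FJ adds F, J; G→FL adds L; GJL→BF adds B; EGL→BJM adds M → {B, E, F, G, J, L, M}. Minimal: {G}⁺ = {B, F, G, J, L}; {E}⁺ = {E} — none reach the full schema.
{G, M}⁺: G→FJ adds F, J; G→FL adds L; GJL→BF adds B; FGM→BEJ adds E → {B, E, F, G, J, L, M}. Minimal: {M}⁺ = {F, M}; {G}⁺ = {B, F, G, J, L} — none reach the full schema.

EG; GM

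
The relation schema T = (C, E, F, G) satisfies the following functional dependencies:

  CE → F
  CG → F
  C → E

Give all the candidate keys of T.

(C, G)

Attributes C, G never appear on any right-hand side, so every candidate key must contain {C, G}.
{C, G}⁺ = {C, E, F, G}, which is all of the schema, so {C, G} is the only candidate key.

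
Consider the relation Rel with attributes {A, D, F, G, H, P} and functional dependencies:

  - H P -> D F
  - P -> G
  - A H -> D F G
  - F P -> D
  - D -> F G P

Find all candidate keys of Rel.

{A, H}⁺: AH→DFG adds D, F, G; D→FGP adds P → {A, D, F, G, H, P}. Minimal: {H}⁺ = {H}; {A}⁺ = {A} — none reach the full schema.
No other minimal superkey exists.

{A, H}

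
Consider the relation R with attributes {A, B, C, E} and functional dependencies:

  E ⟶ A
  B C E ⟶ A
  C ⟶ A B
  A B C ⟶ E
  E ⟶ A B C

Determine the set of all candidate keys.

{C}⁺: C→AB adds A, B; ABC→E adds E → {A, B, C, E}.
{E}⁺: E→A adds A; E→ABC adds B, C → {A, B, C, E}.
Any other superkey contains one of these as a subset, so there are no further candidate keys.

(C); (E)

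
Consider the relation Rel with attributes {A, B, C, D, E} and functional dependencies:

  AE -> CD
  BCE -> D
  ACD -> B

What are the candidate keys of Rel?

Attributes A, E never appear on any right-hand side, so every candidate key must contain {A, E}.
{A, E}⁺ = {A, B, C, D, E}, which is all of the schema, so {A, E} is the only candidate key.

(A, E)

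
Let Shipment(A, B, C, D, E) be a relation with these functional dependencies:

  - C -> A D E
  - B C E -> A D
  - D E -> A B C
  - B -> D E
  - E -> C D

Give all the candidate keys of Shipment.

{B}⁺: B→DE adds D, E; E→CD adds C; C→ADE adds A → {A, B, C, D, E}.
{C}⁺: C→ADE adds A, D, E; DE→ABC adds B → {A, B, C, D, E}.
{E}⁺: E→CD adds C, D; C→ADE adds A; DE→ABC adds B → {A, B, C, D, E}.

(B), (C), (E)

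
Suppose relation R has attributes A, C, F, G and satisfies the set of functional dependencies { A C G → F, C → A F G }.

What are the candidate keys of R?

(C)

Attribute C never appears on the right-hand side of any dependency, so C must belong to every candidate key.
{C}⁺ = {A, C, F, G}, which is all of the schema, so {C} is the only candidate key.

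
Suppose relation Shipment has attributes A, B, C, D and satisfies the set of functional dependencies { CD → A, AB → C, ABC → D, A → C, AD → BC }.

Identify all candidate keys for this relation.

{A, B}; {A, D}; {C, D}

{A, B}⁺: AB→C adds C; ABC→D adds D → {A, B, C, D}. Minimal: {B}⁺ = {B}; {A}⁺ = {A, C} — none reach the full schema.
{A, D}⁺: A→C adds C; AD→BC adds B → {A, B, C, D}. Minimal: {D}⁺ = {D}; {A}⁺ = {A, C} — none reach the full schema.
{C, D}⁺: CD→A adds A; AD→BC adds B → {A, B, C, D}. Minimal: {D}⁺ = {D}; {C}⁺ = {C} — none reach the full schema.
Any other superkey contains one of these as a subset, so there are no further candidate keys.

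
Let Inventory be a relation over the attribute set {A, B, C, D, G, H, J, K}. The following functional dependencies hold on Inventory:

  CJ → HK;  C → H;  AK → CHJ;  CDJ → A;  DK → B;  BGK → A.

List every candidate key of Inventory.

Attributes D, G never appear on any right-hand side, so every candidate key must contain {D, G}.
{D, G}⁺ = {D, G}, which is not all of the schema, so we must add further attributes.
{D, G, K}⁺: DK→B adds B; BGK→A adds A; AK→CHJ adds C, H, J → {A, B, C, D, G, H, J, K}. Minimal: {G, K}⁺ = {G, K}; {D, K}⁺ = {B, D, K}; {D, G}⁺ = {D, G} — none reach the full schema.
{C, D, G, J}⁺: CJ→HK adds H, K; CDJ→A adds A; DK→B adds B → {A, B, C, D, G, H, J, K}. Minimal: {D, G, J}⁺ = {D, G, J}; {C, G, J}⁺ = {C, G, H, J, K}; {C, D, J}⁺ = {A, B, C, D, H, J, K}; … — none reach the full schema.
Any other superkey contains one of these as a subset, so there are no further candidate keys.

DGK; CDGJ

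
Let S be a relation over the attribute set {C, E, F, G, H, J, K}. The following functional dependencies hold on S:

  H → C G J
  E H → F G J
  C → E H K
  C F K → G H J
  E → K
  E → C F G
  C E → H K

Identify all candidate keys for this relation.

{C}⁺: C→EHK adds E, H, K; E→CFG adds F, G; H→CGJ adds J → {C, E, F, G, H, J, K}.
{E}⁺: E→K adds K; E→CFG adds C, F, G; CE→HK adds H; H→CGJ adds J → {C, E, F, G, H, J, K}.
{H}⁺: H→CGJ adds C, G, J; C→EHK adds E, K; E→CFG adds F → {C, E, F, G, H, J, K}.

(C); (E); (H)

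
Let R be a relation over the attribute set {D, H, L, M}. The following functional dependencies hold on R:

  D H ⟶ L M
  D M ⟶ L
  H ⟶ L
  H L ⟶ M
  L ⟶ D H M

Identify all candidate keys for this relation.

{H}⁺: H→L adds L; HL→M adds M; L→DHM adds D → {D, H, L, M}.
{L}⁺: L→DHM adds D, H, M → {D, H, L, M}.
{D, M}⁺: DM→L adds L; L→DHM adds H → {D, H, L, M}. Minimal: {M}⁺ = {M}; {D}⁺ = {D} — none reach the full schema.
Any other superkey contains one of these as a subset, so there are no further candidate keys.

{H}, {L}, {D, M}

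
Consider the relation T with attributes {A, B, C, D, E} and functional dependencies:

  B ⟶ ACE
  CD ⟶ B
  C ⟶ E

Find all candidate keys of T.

BD, CD

Attribute D never appears on the right-hand side of any dependency, so D must belong to every candidate key.
{D}⁺ = {D}, which is not all of the schema, so we must add further attributes.
{B, D}⁺: B→ACE adds A, C, E → {A, B, C, D, E}. Minimal: {D}⁺ = {D}; {B}⁺ = {A, B, C, E} — none reach the full schema.
{C, D}⁺: CD→B adds B; C→E adds E; B→ACE adds A → {A, B, C, D, E}. Minimal: {D}⁺ = {D}; {C}⁺ = {C, E} — none reach the full schema.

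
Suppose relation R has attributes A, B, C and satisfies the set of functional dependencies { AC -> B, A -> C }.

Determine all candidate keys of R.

{A}⁺: A→C adds C; AC→B adds B → {A, B, C}.
No other minimal superkey exists.

(A)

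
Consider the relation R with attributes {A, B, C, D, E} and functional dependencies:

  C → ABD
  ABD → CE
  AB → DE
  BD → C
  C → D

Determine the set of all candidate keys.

{C}⁺: C→ABD adds A, B, D; ABD→CE adds E → {A, B, C, D, E}.
{A, B}⁺: AB→DE adds D, E; BD→C adds C → {A, B, C, D, E}. Minimal: {B}⁺ = {B}; {A}⁺ = {A} — none reach the full schema.
{B, D}⁺: BD→C adds C; C→ABD adds A; ABD→CE adds E → {A, B, C, D, E}. Minimal: {D}⁺ = {D}; {B}⁺ = {B} — none reach the full schema.
Any other superkey contains one of these as a subset, so there are no further candidate keys.

{C}, {A, B}, {B, D}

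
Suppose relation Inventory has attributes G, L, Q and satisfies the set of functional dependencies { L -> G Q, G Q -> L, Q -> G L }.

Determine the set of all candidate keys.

(L), (Q)

{L}⁺: L→GQ adds G, Q → {G, L, Q}.
{Q}⁺: Q→GL adds G, L → {G, L, Q}.
Any other superkey contains one of these as a subset, so there are no further candidate keys.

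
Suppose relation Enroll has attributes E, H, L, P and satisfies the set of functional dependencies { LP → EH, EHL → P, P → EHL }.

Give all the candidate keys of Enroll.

{P}; {E, H, L}

{P}⁺: P→EHL adds E, H, L → {E, H, L, P}.
{E, H, L}⁺: EHL→P adds P → {E, H, L, P}. Minimal: {H, L}⁺ = {H, L}; {E, L}⁺ = {E, L}; {E, H}⁺ = {E, H} — none reach the full schema.
Any other superkey contains one of these as a subset, so there are no further candidate keys.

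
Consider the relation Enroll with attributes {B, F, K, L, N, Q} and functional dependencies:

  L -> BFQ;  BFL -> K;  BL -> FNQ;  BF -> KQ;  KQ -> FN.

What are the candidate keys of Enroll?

{L}

Attribute L never appears on the right-hand side of any dependency, so L must belong to every candidate key.
{L}⁺ = {B, F, K, L, N, Q}, which is all of the schema, so {L} is the only candidate key.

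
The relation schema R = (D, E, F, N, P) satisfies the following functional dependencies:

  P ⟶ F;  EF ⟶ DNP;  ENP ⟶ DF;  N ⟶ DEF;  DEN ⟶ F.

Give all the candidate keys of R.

N, EF, EP

{N}⁺: N→DEF adds D, E, F; EF→DNP adds P → {D, E, F, N, P}.
{E, F}⁺: EF→DNP adds D, N, P → {D, E, F, N, P}. Minimal: {F}⁺ = {F}; {E}⁺ = {E} — none reach the full schema.
{E, P}⁺: P→F adds F; EF→DNP adds D, N → {D, E, F, N, P}. Minimal: {P}⁺ = {F, P}; {E}⁺ = {E} — none reach the full schema.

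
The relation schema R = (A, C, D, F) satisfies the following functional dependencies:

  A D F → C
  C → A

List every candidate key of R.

{A, D, F}, {C, D, F}

Attributes D, F never appear on any right-hand side, so every candidate key must contain {D, F}.
{D, F}⁺ = {D, F}, which is not all of the schema, so we must add further attributes.
{A, D, F}⁺: ADF→C adds C → {A, C, D, F}. Minimal: {D, F}⁺ = {D, F}; {A, F}⁺ = {A, F}; {A, D}⁺ = {A, D} — none reach the full schema.
{C, D, F}⁺: C→A adds A → {A, C, D, F}. Minimal: {D, F}⁺ = {D, F}; {C, F}⁺ = {A, C, F}; {C, D}⁺ = {A, C, D} — none reach the full schema.
Any other superkey contains one of these as a subset, so there are no further candidate keys.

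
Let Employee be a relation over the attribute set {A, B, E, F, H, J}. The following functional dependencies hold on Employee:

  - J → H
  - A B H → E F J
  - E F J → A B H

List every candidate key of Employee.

{A, B, H}⁺: ABH→EFJ adds E, F, J → {A, B, E, F, H, J}. Minimal: {B, H}⁺ = {B, H}; {A, H}⁺ = {A, H}; {A, B}⁺ = {A, B} — none reach the full schema.
{A, B, J}⁺: J→H adds H; ABH→EFJ adds E, F → {A, B, E, F, H, J}. Minimal: {B, J}⁺ = {B, H, J}; {A, J}⁺ = {A, H, J}; {A, B}⁺ = {A, B} — none reach the full schema.
{E, F, J}⁺: J→H adds H; EFJ→ABH adds A, B → {A, B, E, F, H, J}. Minimal: {F, J}⁺ = {F, H, J}; {E, J}⁺ = {E, H, J}; {E, F}⁺ = {E, F} — none reach the full schema.

{A, B, H}; {A, B, J}; {E, F, J}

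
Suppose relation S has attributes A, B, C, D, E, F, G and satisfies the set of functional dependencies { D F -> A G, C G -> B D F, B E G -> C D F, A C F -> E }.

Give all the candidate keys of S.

{C, G}; {B, E, G}; {C, D, F}; {B, D, E, F}

{C, G}⁺: CG→BDF adds B, D, F; DF→AG adds A; ACF→E adds E → {A, B, C, D, E, F, G}. Minimal: {G}⁺ = {G}; {C}⁺ = {C} — none reach the full schema.
{B, E, G}⁺: BEG→CDF adds C, D, F; DF→AG adds A → {A, B, C, D, E, F, G}. Minimal: {E, G}⁺ = {E, G}; {B, G}⁺ = {B, G}; {B, E}⁺ = {B, E} — none reach the full schema.
{C, D, F}⁺: DF→AG adds A, G; CG→BDF adds B; ACF→E adds E → {A, B, C, D, E, F, G}. Minimal: {D, F}⁺ = {A, D, F, G}; {C, F}⁺ = {C, F}; {C, D}⁺ = {C, D} — none reach the full schema.
{B, D, E, F}⁺: DF→AG adds A, G; BEG→CDF adds C → {A, B, C, D, E, F, G}. Minimal: {D, E, F}⁺ = {A, D, E, F, G}; {B, E, F}⁺ = {B, E, F}; {B, D, F}⁺ = {A, B, D, F, G}; … — none reach the full schema.
Any other superkey contains one of these as a subset, so there are no further candidate keys.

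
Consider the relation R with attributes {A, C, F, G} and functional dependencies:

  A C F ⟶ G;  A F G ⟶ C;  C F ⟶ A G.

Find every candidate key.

{C, F}, {A, F, G}

Attribute F never appears on the right-hand side of any dependency, so F must belong to every candidate key.
{F}⁺ = {F}, which is not all of the schema, so we must add further attributes.
{C, F}⁺: CF→AG adds A, G → {A, C, F, G}. Minimal: {F}⁺ = {F}; {C}⁺ = {C} — none reach the full schema.
{A, F, G}⁺: AFG→C adds C → {A, C, F, G}. Minimal: {F, G}⁺ = {F, G}; {A, G}⁺ = {A, G}; {A, F}⁺ = {A, F} — none reach the full schema.
Any other superkey contains one of these as a subset, so there are no further candidate keys.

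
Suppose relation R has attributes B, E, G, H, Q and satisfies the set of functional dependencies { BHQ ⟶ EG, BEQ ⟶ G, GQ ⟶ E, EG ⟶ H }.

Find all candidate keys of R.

Attributes B, Q never appear on any right-hand side, so every candidate key must contain {B, Q}.
{B, Q}⁺ = {B, Q}, which is not all of the schema, so we must add further attributes.
{B, E, Q}⁺: BEQ→G adds G; EG→H adds H → {B, E, G, H, Q}. Minimal: {E, Q}⁺ = {E, Q}; {B, Q}⁺ = {B, Q}; {B, E}⁺ = {B, E} — none reach the full schema.
{B, G, Q}⁺: GQ→E adds E; EG→H adds H → {B, E, G, H, Q}. Minimal: {G, Q}⁺ = {E, G, H, Q}; {B, Q}⁺ = {B, Q}; {B, G}⁺ = {B, G} — none reach the full schema.
{B, H, Q}⁺: BHQ→EG adds E, G → {B, E, G, H, Q}. Minimal: {H, Q}⁺ = {H, Q}; {B, Q}⁺ = {B, Q}; {B, H}⁺ = {B, H} — none reach the full schema.

(B, E, Q), (B, G, Q), (B, H, Q)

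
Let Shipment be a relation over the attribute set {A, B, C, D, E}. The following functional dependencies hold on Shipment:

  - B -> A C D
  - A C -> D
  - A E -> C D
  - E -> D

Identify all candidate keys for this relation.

{B, E}

{B, E}⁺: B→ACD adds A, C, D → {A, B, C, D, E}. Minimal: {E}⁺ = {D, E}; {B}⁺ = {A, B, C, D} — none reach the full schema.
No other minimal superkey exists.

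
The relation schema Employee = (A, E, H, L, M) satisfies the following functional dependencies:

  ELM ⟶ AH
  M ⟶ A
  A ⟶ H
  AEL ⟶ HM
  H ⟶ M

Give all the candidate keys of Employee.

{A, E, L}, {E, H, L}, {E, L, M}

{A, E, L}⁺: A→H adds H; AEL→HM adds M → {A, E, H, L, M}. Minimal: {E, L}⁺ = {E, L}; {A, L}⁺ = {A, H, L, M}; {A, E}⁺ = {A, E, H, M} — none reach the full schema.
{E, H, L}⁺: H→M adds M; ELM→AH adds A → {A, E, H, L, M}. Minimal: {H, L}⁺ = {A, H, L, M}; {E, L}⁺ = {E, L}; {E, H}⁺ = {A, E, H, M} — none reach the full schema.
{E, L, M}⁺: ELM→AH adds A, H → {A, E, H, L, M}. Minimal: {L, M}⁺ = {A, H, L, M}; {E, M}⁺ = {A, E, H, M}; {E, L}⁺ = {E, L} — none reach the full schema.
Any other superkey contains one of these as a subset, so there are no further candidate keys.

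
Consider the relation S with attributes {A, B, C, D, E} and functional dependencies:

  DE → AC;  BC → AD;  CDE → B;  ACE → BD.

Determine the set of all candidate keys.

DE; ACE; BCE

{D, E}⁺: DE→AC adds A, C; CDE→B adds B → {A, B, C, D, E}.
{A, C, E}⁺: ACE→BD adds B, D → {A, B, C, D, E}.
{B, C, E}⁺: BC→AD adds A, D → {A, B, C, D, E}.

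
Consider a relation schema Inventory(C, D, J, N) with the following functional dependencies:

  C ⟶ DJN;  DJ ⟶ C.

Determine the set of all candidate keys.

(C), (D, J)

{C}⁺: C→DJN adds D, J, N → {C, D, J, N}.
{D, J}⁺: DJ→C adds C; C→DJN adds N → {C, D, J, N}. Minimal: {J}⁺ = {J}; {D}⁺ = {D} — none reach the full schema.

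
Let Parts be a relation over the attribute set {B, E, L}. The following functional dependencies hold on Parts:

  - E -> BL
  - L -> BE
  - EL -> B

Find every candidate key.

E, L

{E}⁺: E→BL adds B, L → {B, E, L}.
{L}⁺: L→BE adds B, E → {B, E, L}.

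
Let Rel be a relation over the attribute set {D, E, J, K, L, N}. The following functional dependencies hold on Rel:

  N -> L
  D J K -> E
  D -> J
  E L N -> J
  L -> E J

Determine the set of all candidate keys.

{D, K, N}

Attributes D, K, N never appear on any right-hand side, so every candidate key must contain {D, K, N}.
{D, K, N}⁺ = {D, E, J, K, L, N}, which is all of the schema, so {D, K, N} is the only candidate key.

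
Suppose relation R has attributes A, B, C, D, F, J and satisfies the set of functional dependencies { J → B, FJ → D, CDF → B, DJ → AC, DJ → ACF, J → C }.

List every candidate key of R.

{D, J}, {F, J}

Attribute J never appears on the right-hand side of any dependency, so J must belong to every candidate key.
{J}⁺ = {B, C, J}, which is not all of the schema, so we must add further attributes.
{D, J}⁺: J→B adds B; DJ→AC adds A, C; DJ→ACF adds F → {A, B, C, D, F, J}. Minimal: {J}⁺ = {B, C, J}; {D}⁺ = {D} — none reach the full schema.
{F, J}⁺: J→B adds B; FJ→D adds D; DJ→AC adds A, C → {A, B, C, D, F, J}. Minimal: {J}⁺ = {B, C, J}; {F}⁺ = {F} — none reach the full schema.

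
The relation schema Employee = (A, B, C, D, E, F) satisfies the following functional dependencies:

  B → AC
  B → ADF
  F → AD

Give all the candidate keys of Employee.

BE

Attributes B, E never appear on any right-hand side, so every candidate key must contain {B, E}.
{B, E}⁺ = {A, B, C, D, E, F}, which is all of the schema, so {B, E} is the only candidate key.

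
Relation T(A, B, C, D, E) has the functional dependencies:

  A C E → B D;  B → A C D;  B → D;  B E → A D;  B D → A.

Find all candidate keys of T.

BE, ACE

Attribute E never appears on the right-hand side of any dependency, so E must belong to every candidate key.
{E}⁺ = {E}, which is not all of the schema, so we must add further attributes.
{B, E}⁺: B→ACD adds A, C, D → {A, B, C, D, E}. Minimal: {E}⁺ = {E}; {B}⁺ = {A, B, C, D} — none reach the full schema.
{A, C, E}⁺: ACE→BD adds B, D → {A, B, C, D, E}. Minimal: {C, E}⁺ = {C, E}; {A, E}⁺ = {A, E}; {A, C}⁺ = {A, C} — none reach the full schema.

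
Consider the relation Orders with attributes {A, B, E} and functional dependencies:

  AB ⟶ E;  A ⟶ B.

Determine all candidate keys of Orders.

Attribute A never appears on the right-hand side of any dependency, so A must belong to every candidate key.
{A}⁺ = {A, B, E}, which is all of the schema, so {A} is the only candidate key.

A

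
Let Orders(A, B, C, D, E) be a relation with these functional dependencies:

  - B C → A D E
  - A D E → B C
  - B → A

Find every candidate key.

{B, C}⁺: BC→ADE adds A, D, E → {A, B, C, D, E}. Minimal: {C}⁺ = {C}; {B}⁺ = {A, B} — none reach the full schema.
{A, D, E}⁺: ADE→BC adds B, C → {A, B, C, D, E}. Minimal: {D, E}⁺ = {D, E}; {A, E}⁺ = {A, E}; {A, D}⁺ = {A, D} — none reach the full schema.
{B, D, E}⁺: B→A adds A; ADE→BC adds C → {A, B, C, D, E}. Minimal: {D, E}⁺ = {D, E}; {B, E}⁺ = {A, B, E}; {B, D}⁺ = {A, B, D} — none reach the full schema.

{B, C}, {A, D, E}, {B, D, E}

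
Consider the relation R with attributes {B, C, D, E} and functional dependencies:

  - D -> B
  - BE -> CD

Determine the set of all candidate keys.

{B, E}, {D, E}

Attribute E never appears on the right-hand side of any dependency, so E must belong to every candidate key.
{E}⁺ = {E}, which is not all of the schema, so we must add further attributes.
{B, E}⁺: BE→CD adds C, D → {B, C, D, E}.
{D, E}⁺: D→B adds B; BE→CD adds C → {B, C, D, E}.
Any other superkey contains one of these as a subset, so there are no further candidate keys.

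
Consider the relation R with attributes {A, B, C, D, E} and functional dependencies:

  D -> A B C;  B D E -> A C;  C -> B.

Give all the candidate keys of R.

Attributes D, E never appear on any right-hand side, so every candidate key must contain {D, E}.
{D, E}⁺ = {A, B, C, D, E}, which is all of the schema, so {D, E} is the only candidate key.

(D, E)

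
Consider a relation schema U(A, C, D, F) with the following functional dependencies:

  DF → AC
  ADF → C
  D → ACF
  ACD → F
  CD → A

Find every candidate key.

Attribute D never appears on the right-hand side of any dependency, so D must belong to every candidate key.
{D}⁺ = {A, C, D, F}, which is all of the schema, so {D} is the only candidate key.

D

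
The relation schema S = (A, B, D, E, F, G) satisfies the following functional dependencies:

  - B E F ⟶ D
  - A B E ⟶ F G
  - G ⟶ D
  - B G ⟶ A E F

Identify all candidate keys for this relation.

Attribute B never appears on the right-hand side of any dependency, so B must belong to every candidate key.
{B}⁺ = {B}, which is not all of the schema, so we must add further attributes.
{B, G}⁺: G→D adds D; BG→AEF adds A, E, F → {A, B, D, E, F, G}.
{A, B, E}⁺: ABE→FG adds F, G; G→D adds D → {A, B, D, E, F, G}.
Any other superkey contains one of these as a subset, so there are no further candidate keys.

(B, G), (A, B, E)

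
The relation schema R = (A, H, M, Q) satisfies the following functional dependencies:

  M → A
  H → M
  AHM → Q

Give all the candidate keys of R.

Attribute H never appears on the right-hand side of any dependency, so H must belong to every candidate key.
{H}⁺ = {A, H, M, Q}, which is all of the schema, so {H} is the only candidate key.

(H)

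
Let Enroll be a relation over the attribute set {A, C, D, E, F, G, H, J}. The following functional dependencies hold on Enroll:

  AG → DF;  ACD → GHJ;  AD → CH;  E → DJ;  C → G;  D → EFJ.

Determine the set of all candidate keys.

Attribute A never appears on the right-hand side of any dependency, so A must belong to every candidate key.
{A}⁺ = {A}, which is not all of the schema, so we must add further attributes.
{A, C}⁺: C→G adds G; AG→DF adds D, F; ACD→GHJ adds H, J; D→EFJ adds E → {A, C, D, E, F, G, H, J}.
{A, D}⁺: AD→CH adds C, H; C→G adds G; D→EFJ adds E, F, J → {A, C, D, E, F, G, H, J}.
{A, E}⁺: E→DJ adds D, J; D→EFJ adds F; AD→CH adds C, H; C→G adds G → {A, C, D, E, F, G, H, J}.
{A, G}⁺: AG→DF adds D, F; AD→CH adds C, H; D→EFJ adds E, J → {A, C, D, E, F, G, H, J}.
Any other superkey contains one of these as a subset, so there are no further candidate keys.

{A, C}; {A, D}; {A, E}; {A, G}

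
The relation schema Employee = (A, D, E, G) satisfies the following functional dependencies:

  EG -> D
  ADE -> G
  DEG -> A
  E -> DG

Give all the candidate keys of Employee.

Attribute E never appears on the right-hand side of any dependency, so E must belong to every candidate key.
{E}⁺ = {A, D, E, G}, which is all of the schema, so {E} is the only candidate key.

E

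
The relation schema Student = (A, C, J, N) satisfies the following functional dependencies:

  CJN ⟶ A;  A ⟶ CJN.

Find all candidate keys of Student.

{A}; {C, J, N}

{A}⁺: A→CJN adds C, J, N → {A, C, J, N}.
{C, J, N}⁺: CJN→A adds A → {A, C, J, N}. Minimal: {J, N}⁺ = {J, N}; {C, N}⁺ = {C, N}; {C, J}⁺ = {C, J} — none reach the full schema.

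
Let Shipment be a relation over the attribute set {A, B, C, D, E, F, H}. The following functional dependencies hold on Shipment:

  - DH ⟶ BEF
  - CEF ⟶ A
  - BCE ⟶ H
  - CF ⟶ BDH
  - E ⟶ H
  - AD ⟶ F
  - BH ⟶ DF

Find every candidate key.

{C, F}⁺: CF→BDH adds B, D, H; DH→BEF adds E; CEF→A adds A → {A, B, C, D, E, F, H}. Minimal: {F}⁺ = {F}; {C}⁺ = {C} — none reach the full schema.
{A, C, D}⁺: AD→F adds F; CF→BDH adds B, H; DH→BEF adds E → {A, B, C, D, E, F, H}. Minimal: {C, D}⁺ = {C, D}; {A, D}⁺ = {A, D, F}; {A, C}⁺ = {A, C} — none reach the full schema.
{B, C, E}⁺: BCE→H adds H; BH→DF adds D, F; CEF→A adds A → {A, B, C, D, E, F, H}. Minimal: {C, E}⁺ = {C, E, H}; {B, E}⁺ = {B, D, E, F, H}; {B, C}⁺ = {B, C} — none reach the full schema.
{B, C, H}⁺: BH→DF adds D, F; DH→BEF adds E; CEF→A adds A → {A, B, C, D, E, F, H}. Minimal: {C, H}⁺ = {C, H}; {B, H}⁺ = {B, D, E, F, H}; {B, C}⁺ = {B, C} — none reach the full schema.
{C, D, E}⁺: E→H adds H; DH→BEF adds B, F; CEF→A adds A → {A, B, C, D, E, F, H}. Minimal: {D, E}⁺ = {B, D, E, F, H}; {C, E}⁺ = {C, E, H}; {C, D}⁺ = {C, D} — none reach the full schema.
{C, D, H}⁺: DH→BEF adds B, E, F; CEF→A adds A → {A, B, C, D, E, F, H}. Minimal: {D, H}⁺ = {B, D, E, F, H}; {C, H}⁺ = {C, H}; {C, D}⁺ = {C, D} — none reach the full schema.
Any other superkey contains one of these as a subset, so there are no further candidate keys.

CF, ACD, BCE, BCH, CDE, CDH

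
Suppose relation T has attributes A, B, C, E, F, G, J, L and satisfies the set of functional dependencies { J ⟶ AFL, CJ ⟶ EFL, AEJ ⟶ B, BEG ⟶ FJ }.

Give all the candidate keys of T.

(C, G, J), (B, C, E, G)

Attributes C, G never appear on any right-hand side, so every candidate key must contain {C, G}.
{C, G}⁺ = {C, G}, which is not all of the schema, so we must add further attributes.
{C, G, J}⁺: J→AFL adds A, F, L; CJ→EFL adds E; AEJ→B adds B → {A, B, C, E, F, G, J, L}. Minimal: {G, J}⁺ = {A, F, G, J, L}; {C, J}⁺ = {A, B, C, E, F, J, L}; {C, G}⁺ = {C, G} — none reach the full schema.
{B, C, E, G}⁺: BEG→FJ adds F, J; J→AFL adds A, L → {A, B, C, E, F, G, J, L}. Minimal: {C, E, G}⁺ = {C, E, G}; {B, E, G}⁺ = {A, B, E, F, G, J, L}; {B, C, G}⁺ = {B, C, G}; … — none reach the full schema.
Any other superkey contains one of these as a subset, so there are no further candidate keys.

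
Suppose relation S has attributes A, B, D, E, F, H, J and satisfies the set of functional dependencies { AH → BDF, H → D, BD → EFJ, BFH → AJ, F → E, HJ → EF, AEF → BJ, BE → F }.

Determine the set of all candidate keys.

AH, BH

Attribute H never appears on the right-hand side of any dependency, so H must belong to every candidate key.
{H}⁺ = {D, H}, which is not all of the schema, so we must add further attributes.
{A, H}⁺: AH→BDF adds B, D, F; BD→EFJ adds E, J → {A, B, D, E, F, H, J}. Minimal: {H}⁺ = {D, H}; {A}⁺ = {A} — none reach the full schema.
{B, H}⁺: H→D adds D; BD→EFJ adds E, F, J; BFH→AJ adds A → {A, B, D, E, F, H, J}. Minimal: {H}⁺ = {D, H}; {B}⁺ = {B} — none reach the full schema.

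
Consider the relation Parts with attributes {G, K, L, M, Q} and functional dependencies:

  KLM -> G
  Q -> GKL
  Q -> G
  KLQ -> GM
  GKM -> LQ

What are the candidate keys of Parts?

Q, GKM, KLM

{Q}⁺: Q→GKL adds G, K, L; KLQ→GM adds M → {G, K, L, M, Q}.
{G, K, M}⁺: GKM→LQ adds L, Q → {G, K, L, M, Q}. Minimal: {K, M}⁺ = {K, M}; {G, M}⁺ = {G, M}; {G, K}⁺ = {G, K} — none reach the full schema.
{K, L, M}⁺: KLM→G adds G; GKM→LQ adds Q → {G, K, L, M, Q}. Minimal: {L, M}⁺ = {L, M}; {K, M}⁺ = {K, M}; {K, L}⁺ = {K, L} — none reach the full schema.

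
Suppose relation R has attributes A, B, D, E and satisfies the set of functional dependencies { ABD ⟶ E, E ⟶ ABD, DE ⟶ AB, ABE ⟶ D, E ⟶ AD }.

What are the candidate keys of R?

E, ABD

{E}⁺: E→ABD adds A, B, D → {A, B, D, E}.
{A, B, D}⁺: ABD→E adds E → {A, B, D, E}.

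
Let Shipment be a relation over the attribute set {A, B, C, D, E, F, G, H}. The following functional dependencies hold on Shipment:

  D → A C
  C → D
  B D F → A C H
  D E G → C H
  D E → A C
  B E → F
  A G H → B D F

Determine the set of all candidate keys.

Attributes E, G never appear on any right-hand side, so every candidate key must contain {E, G}.
{E, G}⁺ = {E, G}, which is not all of the schema, so we must add further attributes.
{C, E, G}⁺: C→D adds D; DEG→CH adds H; DE→AC adds A; AGH→BDF adds B, F → {A, B, C, D, E, F, G, H}.
{D, E, G}⁺: D→AC adds A, C; DEG→CH adds H; AGH→BDF adds B, F → {A, B, C, D, E, F, G, H}.
{A, E, G, H}⁺: AGH→BDF adds B, D, F; D→AC adds C → {A, B, C, D, E, F, G, H}.

CEG, DEG, AEGH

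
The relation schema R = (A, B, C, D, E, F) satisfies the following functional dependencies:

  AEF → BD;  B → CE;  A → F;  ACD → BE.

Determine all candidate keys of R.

Attribute A never appears on the right-hand side of any dependency, so A must belong to every candidate key.
{A}⁺ = {A, F}, which is not all of the schema, so we must add further attributes.
{A, B}⁺: B→CE adds C, E; A→F adds F; AEF→BD adds D → {A, B, C, D, E, F}. Minimal: {B}⁺ = {B, C, E}; {A}⁺ = {A, F} — none reach the full schema.
{A, E}⁺: A→F adds F; AEF→BD adds B, D; B→CE adds C → {A, B, C, D, E, F}. Minimal: {E}⁺ = {E}; {A}⁺ = {A, F} — none reach the full schema.
{A, C, D}⁺: A→F adds F; ACD→BE adds B, E → {A, B, C, D, E, F}. Minimal: {C, D}⁺ = {C, D}; {A, D}⁺ = {A, D, F}; {A, C}⁺ = {A, C, F} — none reach the full schema.

(A, B); (A, E); (A, C, D)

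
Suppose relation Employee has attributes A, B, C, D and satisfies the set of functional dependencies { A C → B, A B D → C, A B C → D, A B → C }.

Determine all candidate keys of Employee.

{A, B}⁺: AB→C adds C; ABC→D adds D → {A, B, C, D}. Minimal: {B}⁺ = {B}; {A}⁺ = {A} — none reach the full schema.
{A, C}⁺: AC→B adds B; ABC→D adds D → {A, B, C, D}. Minimal: {C}⁺ = {C}; {A}⁺ = {A} — none reach the full schema.

{A, B}, {A, C}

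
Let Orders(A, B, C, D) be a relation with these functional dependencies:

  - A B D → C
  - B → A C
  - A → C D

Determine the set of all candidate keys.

{B}⁺: B→AC adds A, C; A→CD adds D → {A, B, C, D}.
No other minimal superkey exists.

{B}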